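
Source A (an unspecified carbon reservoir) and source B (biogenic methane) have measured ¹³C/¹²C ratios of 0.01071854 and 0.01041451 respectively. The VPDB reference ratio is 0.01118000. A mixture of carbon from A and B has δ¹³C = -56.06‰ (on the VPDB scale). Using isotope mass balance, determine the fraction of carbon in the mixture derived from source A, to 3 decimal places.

0.456

δ_A = (0.01071854/0.01118000 − 1)×1000 = (0.958725 − 1)×1000 = -41.275‰
δ_B = (0.01041451/0.01118000 − 1)×1000 = (0.931530 − 1)×1000 = -68.470‰
f_A = (δ_mix − δ_B)/(δ_A − δ_B) = (-56.06 − (-68.470))/(-41.275 − (-68.470))
f_A = 12.410 / 27.194 = 0.4563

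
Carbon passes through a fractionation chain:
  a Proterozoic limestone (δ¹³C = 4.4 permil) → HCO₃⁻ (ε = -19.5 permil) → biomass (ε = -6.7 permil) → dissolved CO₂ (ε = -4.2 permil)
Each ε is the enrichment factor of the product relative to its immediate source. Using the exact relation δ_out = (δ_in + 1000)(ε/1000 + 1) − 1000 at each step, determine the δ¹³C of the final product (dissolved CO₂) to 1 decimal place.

step 1: δ = (4.40 + 1000)·(-19.5/1000 + 1) − 1000 = -15.19 permil
step 2: δ = (-15.19 + 1000)·(-6.7/1000 + 1) − 1000 = -21.78 permil
step 3: δ = (-21.78 + 1000)·(-4.2/1000 + 1) − 1000 = -25.89 permil

-25.9 permil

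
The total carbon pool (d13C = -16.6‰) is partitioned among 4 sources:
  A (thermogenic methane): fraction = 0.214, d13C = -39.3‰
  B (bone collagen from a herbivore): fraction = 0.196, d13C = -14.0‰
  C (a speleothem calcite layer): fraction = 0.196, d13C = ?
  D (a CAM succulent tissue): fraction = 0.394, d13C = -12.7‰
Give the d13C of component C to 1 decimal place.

Isotope mass balance: δ_bulk = Σ fᵢ·δᵢ.
-16.6 = 0.214×(-39.3) + 0.196×(-14.0) + 0.196×δ_C + 0.394×(-12.7)
0.196·δ_C = -16.6 − (-16.158) = -0.442
δ_C = -0.442 / 0.196 = -2.26‰

-2.3‰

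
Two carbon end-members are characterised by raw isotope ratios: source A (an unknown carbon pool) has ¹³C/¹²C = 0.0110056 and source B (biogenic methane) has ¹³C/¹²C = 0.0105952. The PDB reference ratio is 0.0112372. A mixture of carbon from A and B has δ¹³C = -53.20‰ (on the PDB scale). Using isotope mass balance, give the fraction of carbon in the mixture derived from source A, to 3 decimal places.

0.108

δ_A = (0.0110056/0.0112372 − 1)×1000 = (0.979390 − 1)×1000 = -20.610‰
δ_B = (0.0105952/0.0112372 − 1)×1000 = (0.942868 − 1)×1000 = -57.132‰
f_A = (δ_mix − δ_B)/(δ_A − δ_B) = (-53.20 − (-57.132))/(-20.610 − (-57.132))
f_A = 3.932 / 36.522 = 0.1077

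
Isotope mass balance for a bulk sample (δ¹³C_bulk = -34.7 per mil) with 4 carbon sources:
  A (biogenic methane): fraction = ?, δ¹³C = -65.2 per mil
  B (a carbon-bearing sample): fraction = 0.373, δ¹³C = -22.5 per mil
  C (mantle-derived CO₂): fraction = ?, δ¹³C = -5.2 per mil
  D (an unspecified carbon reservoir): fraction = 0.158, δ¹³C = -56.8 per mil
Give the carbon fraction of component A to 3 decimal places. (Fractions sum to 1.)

Let f_A and f_C be the unknown fractions; fractions sum to 1 so f_A + f_C = 0.469.
Mass balance: Σ fᵢ·δᵢ = δ_bulk ⇒ f_A·(-65.2) + f_C·(-5.2) = -34.7 − (-17.367) = -17.333
Substitute f_C = 0.469 − f_A:
f_A·(-65.2 − -5.2) = -17.333 − 0.469×(-5.2) = -14.894
f_A = -14.894 / -60.0 = 0.2482

0.248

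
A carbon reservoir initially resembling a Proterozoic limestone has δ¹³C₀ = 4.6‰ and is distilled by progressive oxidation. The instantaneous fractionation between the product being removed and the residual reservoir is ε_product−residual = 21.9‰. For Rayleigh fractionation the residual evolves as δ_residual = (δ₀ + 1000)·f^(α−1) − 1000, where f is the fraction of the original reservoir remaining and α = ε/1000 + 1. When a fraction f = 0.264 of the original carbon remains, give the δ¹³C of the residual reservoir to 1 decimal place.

Rayleigh residual: δ_res = (δ₀ + 1000)·f^(α−1) − 1000
α = ε/1000 + 1 = 1.02190, so α − 1 = 0.02190
f^(α−1) = 0.264^(0.02190) = 0.971255
δ_res = (4.6 + 1000) × 0.971255 − 1000 = 975.722 − 1000 = -24.28‰

-24.3‰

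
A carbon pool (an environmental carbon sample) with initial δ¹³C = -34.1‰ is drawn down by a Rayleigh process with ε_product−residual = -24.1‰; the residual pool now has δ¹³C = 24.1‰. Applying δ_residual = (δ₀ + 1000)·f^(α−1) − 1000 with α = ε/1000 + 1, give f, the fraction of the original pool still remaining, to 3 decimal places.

0.088

α − 1 = ε/1000 = -0.0241
(δ_res + 1000)/(δ₀ + 1000) = (24.1 + 1000)/(-34.1 + 1000) = 1024.1/965.9 = 1.060255
f = 1.060255^(1/-0.0241) = exp(ln(1.060255)/-0.0241) = exp(0.05851/-0.0241)
f = exp(-2.4278) = 0.0882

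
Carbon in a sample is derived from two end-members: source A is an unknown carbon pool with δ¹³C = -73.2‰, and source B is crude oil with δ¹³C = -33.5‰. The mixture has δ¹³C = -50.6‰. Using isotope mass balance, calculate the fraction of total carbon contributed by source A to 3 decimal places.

0.431

δ_mix = f_A·δ_A + (1 − f_A)·δ_B  ⇒  f_A = (δ_mix − δ_B)/(δ_A − δ_B)
f_A = (-50.6 − (-33.5)) / (-73.2 − (-33.5))
f_A = -17.1 / -39.7 = 0.4307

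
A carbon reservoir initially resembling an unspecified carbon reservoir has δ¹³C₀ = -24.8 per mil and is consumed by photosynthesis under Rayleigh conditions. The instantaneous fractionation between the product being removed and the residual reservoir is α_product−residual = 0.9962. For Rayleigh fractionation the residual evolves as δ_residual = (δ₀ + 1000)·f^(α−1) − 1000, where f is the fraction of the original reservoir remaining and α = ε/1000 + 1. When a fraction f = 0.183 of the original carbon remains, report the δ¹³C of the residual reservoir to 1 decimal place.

-18.5 per mil

Rayleigh residual: δ_res = (δ₀ + 1000)·f^(α−1) − 1000
α − 1 = -0.00380
f^(α−1) = 0.183^(-0.00380) = 1.006474
δ_res = (-24.8 + 1000) × 1.006474 − 1000 = 981.514 − 1000 = -18.49 per mil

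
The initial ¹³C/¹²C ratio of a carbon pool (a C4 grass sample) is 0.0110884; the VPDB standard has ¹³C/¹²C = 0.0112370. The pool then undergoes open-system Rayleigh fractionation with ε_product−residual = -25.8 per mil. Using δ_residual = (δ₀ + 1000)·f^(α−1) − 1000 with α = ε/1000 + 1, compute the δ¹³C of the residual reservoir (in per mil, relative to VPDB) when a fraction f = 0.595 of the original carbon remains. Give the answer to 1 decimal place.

δ₀ = (0.0110884/0.0112370 − 1)×1000 = (0.986776 − 1)×1000 = -13.224 per mil
α − 1 = ε/1000 = -0.0258
f^(α−1) = 0.595^(-0.0258) = 1.013485
δ_res = (-13.224 + 1000) × 1.013485 − 1000 = 1000.083 − 1000 = 0.08 per mil

0.1 per mil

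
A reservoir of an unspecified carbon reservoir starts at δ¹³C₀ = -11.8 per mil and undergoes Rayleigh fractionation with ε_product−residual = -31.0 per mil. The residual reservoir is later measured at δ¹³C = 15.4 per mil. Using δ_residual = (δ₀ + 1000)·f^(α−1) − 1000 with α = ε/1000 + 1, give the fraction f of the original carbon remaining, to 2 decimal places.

α − 1 = ε/1000 = -0.0310
(δ_res + 1000)/(δ₀ + 1000) = (15.4 + 1000)/(-11.8 + 1000) = 1015.4/988.2 = 1.027525
f = 1.027525^(1/-0.0310) = exp(ln(1.027525)/-0.0310) = exp(0.02715/-0.0310)
f = exp(-0.8759) = 0.4165

0.42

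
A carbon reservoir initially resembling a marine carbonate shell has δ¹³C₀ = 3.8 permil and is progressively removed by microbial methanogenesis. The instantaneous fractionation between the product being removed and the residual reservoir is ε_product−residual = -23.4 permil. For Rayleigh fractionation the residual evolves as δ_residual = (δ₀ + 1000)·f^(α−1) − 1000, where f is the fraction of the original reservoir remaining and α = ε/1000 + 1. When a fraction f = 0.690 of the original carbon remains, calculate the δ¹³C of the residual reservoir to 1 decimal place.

12.6 permil

Rayleigh residual: δ_res = (δ₀ + 1000)·f^(α−1) − 1000
α = ε/1000 + 1 = 0.97660, so α − 1 = -0.02340
f^(α−1) = 0.690^(-0.02340) = 1.008721
δ_res = (3.8 + 1000) × 1.008721 − 1000 = 1012.554 − 1000 = 12.55 permil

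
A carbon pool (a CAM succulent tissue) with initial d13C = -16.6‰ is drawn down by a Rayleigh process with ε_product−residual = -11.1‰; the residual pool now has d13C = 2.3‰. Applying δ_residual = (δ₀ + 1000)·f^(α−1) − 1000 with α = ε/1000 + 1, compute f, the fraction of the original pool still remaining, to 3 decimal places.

0.180

α − 1 = ε/1000 = -0.0111
(δ_res + 1000)/(δ₀ + 1000) = (2.3 + 1000)/(-16.6 + 1000) = 1002.3/983.4 = 1.019219
f = 1.019219^(1/-0.0111) = exp(ln(1.019219)/-0.0111) = exp(0.01904/-0.0111)
f = exp(-1.7150) = 0.1800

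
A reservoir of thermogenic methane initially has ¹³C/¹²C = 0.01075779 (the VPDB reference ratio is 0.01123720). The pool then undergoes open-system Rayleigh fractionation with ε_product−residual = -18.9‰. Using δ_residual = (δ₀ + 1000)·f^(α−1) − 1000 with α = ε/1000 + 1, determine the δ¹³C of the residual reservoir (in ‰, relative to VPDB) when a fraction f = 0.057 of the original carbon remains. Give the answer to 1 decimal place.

δ₀ = (0.01075779/0.01123720 − 1)×1000 = (0.957337 − 1)×1000 = -42.663‰
α − 1 = ε/1000 = -0.0189
f^(α−1) = 0.057^(-0.0189) = 1.055635
δ_res = (-42.663 + 1000) × 1.055635 − 1000 = 1010.599 − 1000 = 10.60‰

10.6‰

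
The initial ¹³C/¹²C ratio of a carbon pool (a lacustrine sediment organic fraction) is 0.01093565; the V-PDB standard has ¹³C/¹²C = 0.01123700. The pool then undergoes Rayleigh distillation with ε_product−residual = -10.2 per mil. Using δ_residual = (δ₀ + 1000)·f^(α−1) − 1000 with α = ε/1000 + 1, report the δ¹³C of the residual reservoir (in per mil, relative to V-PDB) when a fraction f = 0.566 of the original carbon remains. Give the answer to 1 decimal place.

δ₀ = (0.01093565/0.01123700 − 1)×1000 = (0.973182 − 1)×1000 = -26.818 per mil
α − 1 = ε/1000 = -0.0102
f^(α−1) = 0.566^(-0.0102) = 1.005822
δ_res = (-26.818 + 1000) × 1.005822 − 1000 = 978.849 − 1000 = -21.15 per mil

-21.2 per mil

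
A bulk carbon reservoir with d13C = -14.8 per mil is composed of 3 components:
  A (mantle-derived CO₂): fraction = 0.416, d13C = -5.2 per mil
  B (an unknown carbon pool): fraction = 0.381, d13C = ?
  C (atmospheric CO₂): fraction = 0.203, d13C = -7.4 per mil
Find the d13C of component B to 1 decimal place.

Isotope mass balance: δ_bulk = Σ fᵢ·δᵢ.
-14.8 = 0.416×(-5.2) + 0.381×δ_B + 0.203×(-7.4)
0.381·δ_B = -14.8 − (-3.665) = -11.135
δ_B = -11.135 / 0.381 = -29.22 per mil

-29.2 per mil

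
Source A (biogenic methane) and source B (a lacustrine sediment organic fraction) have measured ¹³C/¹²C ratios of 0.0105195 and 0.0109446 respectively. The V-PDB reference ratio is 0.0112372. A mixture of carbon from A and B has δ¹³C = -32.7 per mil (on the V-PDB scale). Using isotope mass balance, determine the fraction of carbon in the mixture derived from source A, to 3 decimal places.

δ_A = (0.0105195/0.0112372 − 1)×1000 = (0.936132 − 1)×1000 = -63.868 per mil
δ_B = (0.0109446/0.0112372 − 1)×1000 = (0.973961 − 1)×1000 = -26.039 per mil
f_A = (δ_mix − δ_B)/(δ_A − δ_B) = (-32.7 − (-26.039))/(-63.868 − (-26.039))
f_A = -6.661 / -37.830 = 0.1761

0.176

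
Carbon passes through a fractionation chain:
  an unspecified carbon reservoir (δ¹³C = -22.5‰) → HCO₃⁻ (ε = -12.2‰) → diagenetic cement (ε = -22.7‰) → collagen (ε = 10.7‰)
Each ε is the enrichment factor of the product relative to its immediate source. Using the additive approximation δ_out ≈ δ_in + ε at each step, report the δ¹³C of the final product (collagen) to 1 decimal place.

step 1: δ ≈ -22.5 + (-12.2) = -34.7‰
step 2: δ ≈ -34.7 + (-22.7) = -57.4‰
step 3: δ ≈ -57.4 + (10.7) = -46.7‰

-46.7‰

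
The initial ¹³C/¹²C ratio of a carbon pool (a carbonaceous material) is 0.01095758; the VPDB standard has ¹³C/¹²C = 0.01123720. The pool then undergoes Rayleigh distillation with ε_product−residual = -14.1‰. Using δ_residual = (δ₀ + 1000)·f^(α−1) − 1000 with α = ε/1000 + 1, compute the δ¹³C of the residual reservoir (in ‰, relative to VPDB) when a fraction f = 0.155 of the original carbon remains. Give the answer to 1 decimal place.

δ₀ = (0.01095758/0.01123720 − 1)×1000 = (0.975117 − 1)×1000 = -24.883‰
α − 1 = ε/1000 = -0.0141
f^(α−1) = 0.155^(-0.0141) = 1.026636
δ_res = (-24.883 + 1000) × 1.026636 − 1000 = 1001.089 − 1000 = 1.09‰

1.1‰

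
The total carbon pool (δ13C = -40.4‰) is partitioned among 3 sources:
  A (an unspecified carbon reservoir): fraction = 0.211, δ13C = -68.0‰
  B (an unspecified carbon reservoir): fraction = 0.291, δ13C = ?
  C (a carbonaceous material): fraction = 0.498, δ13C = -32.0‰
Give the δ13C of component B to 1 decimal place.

Isotope mass balance: δ_bulk = Σ fᵢ·δᵢ.
-40.4 = 0.211×(-68.0) + 0.291×δ_B + 0.498×(-32.0)
0.291·δ_B = -40.4 − (-30.284) = -10.116
δ_B = -10.116 / 0.291 = -34.76‰

-34.8‰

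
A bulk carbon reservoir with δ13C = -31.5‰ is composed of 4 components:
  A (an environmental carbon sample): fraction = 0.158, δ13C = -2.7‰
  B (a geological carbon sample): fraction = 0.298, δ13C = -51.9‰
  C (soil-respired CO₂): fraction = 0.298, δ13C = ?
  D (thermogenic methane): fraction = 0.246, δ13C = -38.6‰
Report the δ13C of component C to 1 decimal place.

-20.5‰

Isotope mass balance: δ_bulk = Σ fᵢ·δᵢ.
-31.5 = 0.158×(-2.7) + 0.298×(-51.9) + 0.298×δ_C + 0.246×(-38.6)
0.298·δ_C = -31.5 − (-25.388) = -6.112
δ_C = -6.112 / 0.298 = -20.51‰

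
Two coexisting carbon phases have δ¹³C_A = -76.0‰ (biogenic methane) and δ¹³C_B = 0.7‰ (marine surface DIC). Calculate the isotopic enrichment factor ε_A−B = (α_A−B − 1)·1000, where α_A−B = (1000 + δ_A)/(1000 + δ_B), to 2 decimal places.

α_A−B = (1000 + -76.0) / (1000 + 0.7) = 924.0 / 1000.7 = 0.923354
ε_A−B = (0.923354 − 1) × 1000 = -76.646‰
(The approximation ε ≈ δ_A − δ_B would give -76.7‰.)

-76.65‰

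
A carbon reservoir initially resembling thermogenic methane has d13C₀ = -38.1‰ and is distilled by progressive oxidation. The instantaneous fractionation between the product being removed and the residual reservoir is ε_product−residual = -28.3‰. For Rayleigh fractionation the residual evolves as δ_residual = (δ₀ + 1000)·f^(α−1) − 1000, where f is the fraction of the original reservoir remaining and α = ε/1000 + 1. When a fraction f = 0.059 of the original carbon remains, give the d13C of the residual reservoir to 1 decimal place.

Rayleigh residual: δ_res = (δ₀ + 1000)·f^(α−1) − 1000
α = ε/1000 + 1 = 0.97170, so α − 1 = -0.02830
f^(α−1) = 0.059^(-0.02830) = 1.083390
δ_res = (-38.1 + 1000) × 1.083390 − 1000 = 1042.113 − 1000 = 42.11‰

42.1‰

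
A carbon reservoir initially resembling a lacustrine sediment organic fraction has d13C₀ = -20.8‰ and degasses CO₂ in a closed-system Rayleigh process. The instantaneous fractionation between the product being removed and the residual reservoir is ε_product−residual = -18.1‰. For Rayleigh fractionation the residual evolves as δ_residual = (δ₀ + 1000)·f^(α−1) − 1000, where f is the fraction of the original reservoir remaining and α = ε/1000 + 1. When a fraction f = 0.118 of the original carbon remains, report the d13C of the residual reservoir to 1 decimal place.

Rayleigh residual: δ_res = (δ₀ + 1000)·f^(α−1) − 1000
α = ε/1000 + 1 = 0.98190, so α − 1 = -0.01810
f^(α−1) = 0.118^(-0.01810) = 1.039439
δ_res = (-20.8 + 1000) × 1.039439 − 1000 = 1017.819 − 1000 = 17.82‰

17.8‰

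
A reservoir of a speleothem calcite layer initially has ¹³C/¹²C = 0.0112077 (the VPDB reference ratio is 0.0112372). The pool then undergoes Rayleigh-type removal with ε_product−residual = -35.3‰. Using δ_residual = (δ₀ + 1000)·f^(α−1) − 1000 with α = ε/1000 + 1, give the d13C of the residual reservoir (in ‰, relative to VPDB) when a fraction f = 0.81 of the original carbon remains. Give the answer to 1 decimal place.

δ₀ = (0.0112077/0.0112372 − 1)×1000 = (0.997375 − 1)×1000 = -2.625‰
α − 1 = ε/1000 = -0.0353
f^(α−1) = 0.81^(-0.0353) = 1.007466
δ_res = (-2.625 + 1000) × 1.007466 − 1000 = 1004.821 − 1000 = 4.82‰

4.8‰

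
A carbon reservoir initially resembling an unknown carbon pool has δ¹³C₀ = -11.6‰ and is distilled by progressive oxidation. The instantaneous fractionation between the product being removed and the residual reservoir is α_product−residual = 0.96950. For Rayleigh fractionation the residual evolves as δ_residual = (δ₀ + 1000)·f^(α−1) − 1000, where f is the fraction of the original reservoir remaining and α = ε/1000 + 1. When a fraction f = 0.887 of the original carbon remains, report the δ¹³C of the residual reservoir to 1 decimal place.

-8.0‰

Rayleigh residual: δ_res = (δ₀ + 1000)·f^(α−1) − 1000
α − 1 = -0.03050
f^(α−1) = 0.887^(-0.03050) = 1.003664
δ_res = (-11.6 + 1000) × 1.003664 − 1000 = 992.021 − 1000 = -7.98‰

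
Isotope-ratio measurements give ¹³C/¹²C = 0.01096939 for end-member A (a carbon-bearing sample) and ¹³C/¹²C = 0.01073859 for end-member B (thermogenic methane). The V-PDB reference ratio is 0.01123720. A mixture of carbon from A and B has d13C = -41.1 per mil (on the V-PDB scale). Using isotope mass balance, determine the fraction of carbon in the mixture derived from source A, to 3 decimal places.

0.159

δ_A = (0.01096939/0.01123720 − 1)×1000 = (0.976168 − 1)×1000 = -23.832 per mil
δ_B = (0.01073859/0.01123720 − 1)×1000 = (0.955629 − 1)×1000 = -44.371 per mil
f_A = (δ_mix − δ_B)/(δ_A − δ_B) = (-41.1 − (-44.371))/(-23.832 − (-44.371))
f_A = 3.271 / 20.539 = 0.1593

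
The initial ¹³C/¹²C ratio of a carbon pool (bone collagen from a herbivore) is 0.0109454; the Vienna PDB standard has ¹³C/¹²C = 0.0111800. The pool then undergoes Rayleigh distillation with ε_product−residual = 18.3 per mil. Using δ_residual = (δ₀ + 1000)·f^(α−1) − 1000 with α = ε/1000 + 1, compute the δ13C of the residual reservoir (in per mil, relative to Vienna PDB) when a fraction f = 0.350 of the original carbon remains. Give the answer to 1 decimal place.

δ₀ = (0.0109454/0.0111800 − 1)×1000 = (0.979016 − 1)×1000 = -20.984 per mil
α − 1 = ε/1000 = 0.0183
f^(α−1) = 0.350^(0.0183) = 0.980972
δ_res = (-20.984 + 1000) × 0.980972 − 1000 = 960.387 − 1000 = -39.61 per mil

-39.6 per mil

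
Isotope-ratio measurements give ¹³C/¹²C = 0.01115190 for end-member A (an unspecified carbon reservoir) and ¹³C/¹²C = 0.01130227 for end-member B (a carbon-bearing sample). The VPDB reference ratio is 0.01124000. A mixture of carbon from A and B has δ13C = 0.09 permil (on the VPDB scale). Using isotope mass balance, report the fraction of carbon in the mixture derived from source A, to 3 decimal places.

0.407

δ_A = (0.01115190/0.01124000 − 1)×1000 = (0.992162 − 1)×1000 = -7.838 permil
δ_B = (0.01130227/0.01124000 − 1)×1000 = (1.005540 − 1)×1000 = 5.540 permil
f_A = (δ_mix − δ_B)/(δ_A − δ_B) = (0.09 − (5.540))/(-7.838 − (5.540))
f_A = -5.450 / -13.378 = 0.4074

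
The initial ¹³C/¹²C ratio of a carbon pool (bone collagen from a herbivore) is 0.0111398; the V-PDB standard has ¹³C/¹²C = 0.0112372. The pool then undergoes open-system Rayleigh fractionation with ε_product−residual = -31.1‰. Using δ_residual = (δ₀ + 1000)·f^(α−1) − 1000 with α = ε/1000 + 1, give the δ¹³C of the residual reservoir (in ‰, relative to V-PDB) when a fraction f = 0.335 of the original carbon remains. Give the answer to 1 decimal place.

δ₀ = (0.0111398/0.0112372 − 1)×1000 = (0.991332 − 1)×1000 = -8.668‰
α − 1 = ε/1000 = -0.0311
f^(α−1) = 0.335^(-0.0311) = 1.034597
δ_res = (-8.668 + 1000) × 1.034597 − 1000 = 1025.629 − 1000 = 25.63‰

25.6‰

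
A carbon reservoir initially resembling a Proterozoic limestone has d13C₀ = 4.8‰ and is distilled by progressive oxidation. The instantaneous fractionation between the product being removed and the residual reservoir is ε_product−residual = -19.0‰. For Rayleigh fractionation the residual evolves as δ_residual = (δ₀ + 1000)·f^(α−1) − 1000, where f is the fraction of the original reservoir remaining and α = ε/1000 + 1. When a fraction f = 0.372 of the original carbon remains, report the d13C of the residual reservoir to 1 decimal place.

23.9‰

Rayleigh residual: δ_res = (δ₀ + 1000)·f^(α−1) − 1000
α = ε/1000 + 1 = 0.98100, so α − 1 = -0.01900
f^(α−1) = 0.372^(-0.01900) = 1.018966
δ_res = (4.8 + 1000) × 1.018966 − 1000 = 1023.857 − 1000 = 23.86‰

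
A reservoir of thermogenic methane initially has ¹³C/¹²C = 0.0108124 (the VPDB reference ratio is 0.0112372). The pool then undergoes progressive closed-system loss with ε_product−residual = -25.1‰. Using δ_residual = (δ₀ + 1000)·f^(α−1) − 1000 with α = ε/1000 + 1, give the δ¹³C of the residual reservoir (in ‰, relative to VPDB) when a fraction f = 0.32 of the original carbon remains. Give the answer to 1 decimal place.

δ₀ = (0.0108124/0.0112372 − 1)×1000 = (0.962197 − 1)×1000 = -37.803‰
α − 1 = ε/1000 = -0.0251
f^(α−1) = 0.32^(-0.0251) = 1.029013
δ_res = (-37.803 + 1000) × 1.029013 − 1000 = 990.113 − 1000 = -9.89‰

-9.9‰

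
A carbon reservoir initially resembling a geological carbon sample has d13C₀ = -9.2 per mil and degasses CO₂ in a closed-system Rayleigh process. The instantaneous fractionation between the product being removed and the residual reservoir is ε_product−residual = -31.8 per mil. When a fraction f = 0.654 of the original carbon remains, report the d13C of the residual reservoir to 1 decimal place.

Rayleigh residual: δ_res = (δ₀ + 1000)·f^(α−1) − 1000
α = ε/1000 + 1 = 0.96820, so α − 1 = -0.03180
f^(α−1) = 0.654^(-0.03180) = 1.013595
δ_res = (-9.2 + 1000) × 1.013595 − 1000 = 1004.270 − 1000 = 4.27 per mil

4.3 per mil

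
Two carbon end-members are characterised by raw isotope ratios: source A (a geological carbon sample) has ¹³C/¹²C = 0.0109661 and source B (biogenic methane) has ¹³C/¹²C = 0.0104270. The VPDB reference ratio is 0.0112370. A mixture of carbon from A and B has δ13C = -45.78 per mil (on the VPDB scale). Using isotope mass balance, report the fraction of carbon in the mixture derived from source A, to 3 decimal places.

δ_A = (0.0109661/0.0112370 − 1)×1000 = (0.975892 − 1)×1000 = -24.108 per mil
δ_B = (0.0104270/0.0112370 − 1)×1000 = (0.927917 − 1)×1000 = -72.083 per mil
f_A = (δ_mix − δ_B)/(δ_A − δ_B) = (-45.78 − (-72.083))/(-24.108 − (-72.083))
f_A = 26.303 / 47.975 = 0.5483

0.548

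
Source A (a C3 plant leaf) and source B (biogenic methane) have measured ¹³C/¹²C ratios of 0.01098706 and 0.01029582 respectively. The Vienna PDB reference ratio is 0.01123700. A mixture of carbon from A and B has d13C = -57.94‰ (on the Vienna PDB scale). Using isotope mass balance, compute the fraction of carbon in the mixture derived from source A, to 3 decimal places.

δ_A = (0.01098706/0.01123700 − 1)×1000 = (0.977757 − 1)×1000 = -22.243‰
δ_B = (0.01029582/0.01123700 − 1)×1000 = (0.916243 − 1)×1000 = -83.757‰
f_A = (δ_mix − δ_B)/(δ_A − δ_B) = (-57.94 − (-83.757))/(-22.243 − (-83.757))
f_A = 25.817 / 61.515 = 0.4197

0.420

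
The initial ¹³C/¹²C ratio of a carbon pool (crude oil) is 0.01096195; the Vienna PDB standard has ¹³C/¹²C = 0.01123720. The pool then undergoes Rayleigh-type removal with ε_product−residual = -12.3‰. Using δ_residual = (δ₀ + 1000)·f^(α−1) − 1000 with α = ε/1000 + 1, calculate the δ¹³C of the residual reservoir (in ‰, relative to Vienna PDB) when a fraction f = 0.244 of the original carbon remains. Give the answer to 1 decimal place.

-7.4‰

δ₀ = (0.01096195/0.01123720 − 1)×1000 = (0.975505 − 1)×1000 = -24.495‰
α − 1 = ε/1000 = -0.0123
f^(α−1) = 0.244^(-0.0123) = 1.017502
δ_res = (-24.495 + 1000) × 1.017502 − 1000 = 992.578 − 1000 = -7.42‰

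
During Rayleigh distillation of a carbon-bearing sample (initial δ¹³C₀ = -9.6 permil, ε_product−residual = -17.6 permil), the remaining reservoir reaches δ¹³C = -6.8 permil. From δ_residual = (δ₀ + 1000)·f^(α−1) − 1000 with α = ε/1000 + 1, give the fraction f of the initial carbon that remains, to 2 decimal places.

0.85

α − 1 = ε/1000 = -0.0176
(δ_res + 1000)/(δ₀ + 1000) = (-6.8 + 1000)/(-9.6 + 1000) = 993.2/990.4 = 1.002827
f = 1.002827^(1/-0.0176) = exp(ln(1.002827)/-0.0176) = exp(0.00282/-0.0176)
f = exp(-0.1604) = 0.8518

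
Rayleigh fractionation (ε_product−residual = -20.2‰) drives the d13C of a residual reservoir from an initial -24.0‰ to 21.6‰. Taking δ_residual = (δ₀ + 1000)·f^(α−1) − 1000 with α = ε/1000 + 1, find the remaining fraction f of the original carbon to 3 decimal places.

0.104

α − 1 = ε/1000 = -0.0202
(δ_res + 1000)/(δ₀ + 1000) = (21.6 + 1000)/(-24.0 + 1000) = 1021.6/976.0 = 1.046721
f = 1.046721^(1/-0.0202) = exp(ln(1.046721)/-0.0202) = exp(0.04566/-0.0202)
f = exp(-2.2605) = 0.1043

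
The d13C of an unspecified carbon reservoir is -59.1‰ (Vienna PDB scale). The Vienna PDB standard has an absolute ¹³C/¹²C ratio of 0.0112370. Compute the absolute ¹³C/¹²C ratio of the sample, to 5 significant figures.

R_sample = R_standard × (d13C/1000 + 1)
R_sample = 0.0112370 × (-59.1/1000 + 1) = 0.0112370 × 0.940900
R_sample = 0.0105729

0.010573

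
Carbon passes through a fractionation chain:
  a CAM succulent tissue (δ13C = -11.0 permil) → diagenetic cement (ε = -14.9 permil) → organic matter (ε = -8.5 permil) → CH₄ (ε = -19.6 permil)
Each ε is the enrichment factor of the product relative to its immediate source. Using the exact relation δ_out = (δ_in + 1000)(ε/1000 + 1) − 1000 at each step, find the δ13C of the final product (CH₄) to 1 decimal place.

step 1: δ = (-11.00 + 1000)·(-14.9/1000 + 1) − 1000 = -25.74 permil
step 2: δ = (-25.74 + 1000)·(-8.5/1000 + 1) − 1000 = -34.02 permil
step 3: δ = (-34.02 + 1000)·(-19.6/1000 + 1) − 1000 = -52.95 permil

-53.0 permil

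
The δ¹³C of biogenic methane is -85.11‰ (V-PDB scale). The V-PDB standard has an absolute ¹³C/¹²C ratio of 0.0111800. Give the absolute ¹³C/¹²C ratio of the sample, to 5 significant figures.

0.010228

R_sample = R_standard × (δ¹³C/1000 + 1)
R_sample = 0.0111800 × (-85.11/1000 + 1) = 0.0111800 × 0.914890
R_sample = 0.0102285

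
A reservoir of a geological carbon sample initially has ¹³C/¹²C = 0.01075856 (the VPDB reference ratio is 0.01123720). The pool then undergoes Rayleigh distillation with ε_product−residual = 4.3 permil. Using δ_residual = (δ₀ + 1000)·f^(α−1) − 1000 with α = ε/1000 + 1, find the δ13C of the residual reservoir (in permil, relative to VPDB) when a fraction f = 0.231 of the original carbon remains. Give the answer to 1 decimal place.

-48.6 permil

δ₀ = (0.01075856/0.01123720 − 1)×1000 = (0.957406 − 1)×1000 = -42.594 permil
α − 1 = ε/1000 = 0.0043
f^(α−1) = 0.231^(0.0043) = 0.993719
δ_res = (-42.594 + 1000) × 0.993719 − 1000 = 951.392 − 1000 = -48.61 permil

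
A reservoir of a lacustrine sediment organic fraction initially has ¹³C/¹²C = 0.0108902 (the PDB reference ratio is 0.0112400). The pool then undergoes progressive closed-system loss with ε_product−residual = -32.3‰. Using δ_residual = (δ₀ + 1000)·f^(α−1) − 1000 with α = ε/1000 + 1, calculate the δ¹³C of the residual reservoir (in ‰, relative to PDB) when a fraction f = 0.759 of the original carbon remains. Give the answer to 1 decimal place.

δ₀ = (0.0108902/0.0112400 − 1)×1000 = (0.968879 − 1)×1000 = -31.121‰
α − 1 = ε/1000 = -0.0323
f^(α−1) = 0.759^(-0.0323) = 1.008947
δ_res = (-31.121 + 1000) × 1.008947 − 1000 = 977.547 − 1000 = -22.45‰

-22.5‰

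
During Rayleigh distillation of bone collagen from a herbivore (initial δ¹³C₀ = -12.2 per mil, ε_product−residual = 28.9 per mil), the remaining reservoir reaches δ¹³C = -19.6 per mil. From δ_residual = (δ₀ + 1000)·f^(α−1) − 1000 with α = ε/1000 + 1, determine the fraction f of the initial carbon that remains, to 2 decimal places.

α − 1 = ε/1000 = 0.0289
(δ_res + 1000)/(δ₀ + 1000) = (-19.6 + 1000)/(-12.2 + 1000) = 980.4/987.8 = 0.992509
f = 0.992509^(1/0.0289) = exp(ln(0.992509)/0.0289) = exp(-0.00752/0.0289)
f = exp(-0.2602) = 0.7709

0.77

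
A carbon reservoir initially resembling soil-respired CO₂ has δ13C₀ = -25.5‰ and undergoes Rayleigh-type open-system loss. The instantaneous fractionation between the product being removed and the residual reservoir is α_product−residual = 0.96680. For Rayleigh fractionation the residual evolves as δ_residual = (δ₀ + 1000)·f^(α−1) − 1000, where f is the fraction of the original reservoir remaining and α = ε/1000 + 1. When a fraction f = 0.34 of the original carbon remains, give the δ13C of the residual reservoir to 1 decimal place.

10.0‰

Rayleigh residual: δ_res = (δ₀ + 1000)·f^(α−1) − 1000
α − 1 = -0.03320
f^(α−1) = 0.34^(-0.03320) = 1.036466
δ_res = (-25.5 + 1000) × 1.036466 − 1000 = 1010.036 − 1000 = 10.04‰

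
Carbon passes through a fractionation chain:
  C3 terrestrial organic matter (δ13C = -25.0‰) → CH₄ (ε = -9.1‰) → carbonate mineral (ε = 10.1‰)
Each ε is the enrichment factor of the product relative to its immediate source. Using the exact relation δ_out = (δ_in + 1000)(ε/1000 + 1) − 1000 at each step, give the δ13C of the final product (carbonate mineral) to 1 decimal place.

-24.1‰

step 1: δ = (-25.00 + 1000)·(-9.1/1000 + 1) − 1000 = -33.87‰
step 2: δ = (-33.87 + 1000)·(10.1/1000 + 1) − 1000 = -24.11‰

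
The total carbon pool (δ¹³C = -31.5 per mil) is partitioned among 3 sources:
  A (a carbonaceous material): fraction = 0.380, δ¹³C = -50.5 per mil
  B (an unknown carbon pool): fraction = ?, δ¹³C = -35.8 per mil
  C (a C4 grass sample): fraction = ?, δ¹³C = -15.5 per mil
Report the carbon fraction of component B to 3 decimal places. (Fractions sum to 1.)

Let f_B and f_C be the unknown fractions; fractions sum to 1 so f_B + f_C = 0.620.
Mass balance: Σ fᵢ·δᵢ = δ_bulk ⇒ f_B·(-35.8) + f_C·(-15.5) = -31.5 − (-19.190) = -12.310
Substitute f_C = 0.620 − f_B:
f_B·(-35.8 − -15.5) = -12.310 − 0.620×(-15.5) = -2.700
f_B = -2.700 / -20.3 = 0.1330

0.133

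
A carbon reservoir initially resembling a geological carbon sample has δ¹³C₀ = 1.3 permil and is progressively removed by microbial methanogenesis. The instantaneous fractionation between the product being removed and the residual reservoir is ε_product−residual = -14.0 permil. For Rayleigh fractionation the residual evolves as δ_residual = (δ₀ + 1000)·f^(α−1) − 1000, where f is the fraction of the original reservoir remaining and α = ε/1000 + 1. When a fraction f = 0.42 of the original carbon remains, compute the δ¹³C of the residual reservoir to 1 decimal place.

Rayleigh residual: δ_res = (δ₀ + 1000)·f^(α−1) − 1000
α = ε/1000 + 1 = 0.98600, so α − 1 = -0.01400
f^(α−1) = 0.42^(-0.01400) = 1.012219
δ_res = (1.3 + 1000) × 1.012219 − 1000 = 1013.535 − 1000 = 13.53 permil

13.5 permil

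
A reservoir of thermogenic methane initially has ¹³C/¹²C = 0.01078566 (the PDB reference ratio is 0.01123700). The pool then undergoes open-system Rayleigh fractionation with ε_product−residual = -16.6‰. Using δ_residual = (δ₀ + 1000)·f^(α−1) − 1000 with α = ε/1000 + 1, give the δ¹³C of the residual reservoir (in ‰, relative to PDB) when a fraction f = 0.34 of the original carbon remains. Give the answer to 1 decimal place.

δ₀ = (0.01078566/0.01123700 − 1)×1000 = (0.959834 − 1)×1000 = -40.166‰
α − 1 = ε/1000 = -0.0166
f^(α−1) = 0.34^(-0.0166) = 1.018070
δ_res = (-40.166 + 1000) × 1.018070 − 1000 = 977.178 − 1000 = -22.82‰

-22.8‰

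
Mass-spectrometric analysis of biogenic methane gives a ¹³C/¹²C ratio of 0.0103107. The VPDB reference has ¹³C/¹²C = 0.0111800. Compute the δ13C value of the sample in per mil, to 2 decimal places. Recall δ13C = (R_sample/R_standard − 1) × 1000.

δ13C = (R_sample / R_standard − 1) × 1000
R_sample / R_standard = 0.0103107 / 0.0111800 = 0.922245
δ13C = (0.922245 − 1) × 1000 = -77.755 per mil

-77.75 per mil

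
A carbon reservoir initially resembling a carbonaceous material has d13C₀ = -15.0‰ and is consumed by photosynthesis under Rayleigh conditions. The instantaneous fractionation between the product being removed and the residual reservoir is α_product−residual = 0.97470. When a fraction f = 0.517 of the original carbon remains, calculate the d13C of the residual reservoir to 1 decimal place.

1.6‰

Rayleigh residual: δ_res = (δ₀ + 1000)·f^(α−1) − 1000
α − 1 = -0.02530
f^(α−1) = 0.517^(-0.02530) = 1.016831
δ_res = (-15.0 + 1000) × 1.016831 − 1000 = 1001.578 − 1000 = 1.58‰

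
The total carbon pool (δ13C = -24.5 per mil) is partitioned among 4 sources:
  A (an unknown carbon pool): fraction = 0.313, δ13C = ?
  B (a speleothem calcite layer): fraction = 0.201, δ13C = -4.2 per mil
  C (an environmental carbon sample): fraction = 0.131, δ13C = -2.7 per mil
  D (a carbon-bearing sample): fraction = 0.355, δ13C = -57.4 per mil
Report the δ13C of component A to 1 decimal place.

-9.3 per mil

Isotope mass balance: δ_bulk = Σ fᵢ·δᵢ.
-24.5 = 0.313×δ_A + 0.201×(-4.2) + 0.131×(-2.7) + 0.355×(-57.4)
0.313·δ_A = -24.5 − (-21.575) = -2.925
δ_A = -2.925 / 0.313 = -9.35 per mil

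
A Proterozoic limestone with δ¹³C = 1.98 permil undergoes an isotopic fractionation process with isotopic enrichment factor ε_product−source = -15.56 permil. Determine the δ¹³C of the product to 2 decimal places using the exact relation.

-13.61 permil

To first order, δ_product ≈ δ_source + ε = -13.58 permil.
Exactly, δ_product = (δ_source + 1000)·(ε/1000 + 1) − 1000.
δ_product = (1.98 + 1000) × (-15.56/1000 + 1) − 1000
δ_product = -13.611 permil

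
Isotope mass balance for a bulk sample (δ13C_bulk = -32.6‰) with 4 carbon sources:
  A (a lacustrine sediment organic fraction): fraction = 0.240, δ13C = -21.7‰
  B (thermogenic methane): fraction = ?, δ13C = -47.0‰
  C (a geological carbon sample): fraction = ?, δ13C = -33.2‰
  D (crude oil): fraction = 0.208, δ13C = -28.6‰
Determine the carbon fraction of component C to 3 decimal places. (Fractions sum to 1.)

Let f_C and f_B be the unknown fractions; fractions sum to 1 so f_C + f_B = 0.552.
Mass balance: Σ fᵢ·δᵢ = δ_bulk ⇒ f_C·(-33.2) + f_B·(-47.0) = -32.6 − (-11.157) = -21.443
Substitute f_B = 0.552 − f_C:
f_C·(-33.2 − -47.0) = -21.443 − 0.552×(-47.0) = 4.501
f_C = 4.501 / 13.8 = 0.3261

0.326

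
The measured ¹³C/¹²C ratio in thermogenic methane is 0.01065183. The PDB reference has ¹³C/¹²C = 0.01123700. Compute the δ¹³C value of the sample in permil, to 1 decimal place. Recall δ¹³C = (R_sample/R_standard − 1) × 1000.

-52.1 permil

δ¹³C = (R_sample / R_standard − 1) × 1000
R_sample / R_standard = 0.01065183 / 0.01123700 = 0.947925
δ¹³C = (0.947925 − 1) × 1000 = -52.08 permil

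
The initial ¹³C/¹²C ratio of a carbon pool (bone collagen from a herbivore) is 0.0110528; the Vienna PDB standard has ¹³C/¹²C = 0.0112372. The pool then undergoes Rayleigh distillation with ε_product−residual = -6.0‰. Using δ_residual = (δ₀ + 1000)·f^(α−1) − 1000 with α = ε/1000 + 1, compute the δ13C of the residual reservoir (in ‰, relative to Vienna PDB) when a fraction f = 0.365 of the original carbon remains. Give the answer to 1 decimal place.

-10.4‰

δ₀ = (0.0110528/0.0112372 − 1)×1000 = (0.983590 − 1)×1000 = -16.410‰
α − 1 = ε/1000 = -0.0060
f^(α−1) = 0.365^(-0.0060) = 1.006065
δ_res = (-16.410 + 1000) × 1.006065 − 1000 = 989.556 − 1000 = -10.44‰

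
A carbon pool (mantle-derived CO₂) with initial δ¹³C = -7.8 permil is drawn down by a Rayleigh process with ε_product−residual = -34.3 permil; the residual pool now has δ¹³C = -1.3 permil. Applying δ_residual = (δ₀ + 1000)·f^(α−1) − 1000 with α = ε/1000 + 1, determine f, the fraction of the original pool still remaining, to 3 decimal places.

0.827

α − 1 = ε/1000 = -0.0343
(δ_res + 1000)/(δ₀ + 1000) = (-1.3 + 1000)/(-7.8 + 1000) = 998.7/992.2 = 1.006551
f = 1.006551^(1/-0.0343) = exp(ln(1.006551)/-0.0343) = exp(0.00653/-0.0343)
f = exp(-0.1904) = 0.8267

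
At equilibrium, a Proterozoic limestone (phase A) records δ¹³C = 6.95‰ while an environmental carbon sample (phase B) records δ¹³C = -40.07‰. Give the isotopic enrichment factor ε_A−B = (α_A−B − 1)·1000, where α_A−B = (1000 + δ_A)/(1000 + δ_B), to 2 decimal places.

48.98‰

α_A−B = (1000 + 6.95) / (1000 + -40.07) = 1006.95 / 959.93 = 1.048983
ε_A−B = (1.048983 − 1) × 1000 = 48.983‰
(The approximation ε ≈ δ_A − δ_B would give 47.02‰.)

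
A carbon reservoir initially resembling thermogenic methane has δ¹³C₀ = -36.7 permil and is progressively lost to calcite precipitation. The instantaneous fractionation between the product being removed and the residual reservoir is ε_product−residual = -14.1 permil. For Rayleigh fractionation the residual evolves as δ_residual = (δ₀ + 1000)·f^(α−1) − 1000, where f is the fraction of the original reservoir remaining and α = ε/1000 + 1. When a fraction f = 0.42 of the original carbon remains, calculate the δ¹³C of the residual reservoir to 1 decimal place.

Rayleigh residual: δ_res = (δ₀ + 1000)·f^(α−1) − 1000
α = ε/1000 + 1 = 0.98590, so α − 1 = -0.01410
f^(α−1) = 0.42^(-0.01410) = 1.012307
δ_res = (-36.7 + 1000) × 1.012307 − 1000 = 975.155 − 1000 = -24.84 permil

-24.8 permil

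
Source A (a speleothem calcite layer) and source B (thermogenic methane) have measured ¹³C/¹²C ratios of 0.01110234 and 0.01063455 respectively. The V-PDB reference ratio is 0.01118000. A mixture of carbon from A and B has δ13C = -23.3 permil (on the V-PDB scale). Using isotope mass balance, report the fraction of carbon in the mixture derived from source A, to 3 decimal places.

δ_A = (0.01110234/0.01118000 − 1)×1000 = (0.993054 − 1)×1000 = -6.946 permil
δ_B = (0.01063455/0.01118000 − 1)×1000 = (0.951212 − 1)×1000 = -48.788 permil
f_A = (δ_mix − δ_B)/(δ_A − δ_B) = (-23.3 − (-48.788))/(-6.946 − (-48.788))
f_A = 25.488 / 41.842 = 0.6092

0.609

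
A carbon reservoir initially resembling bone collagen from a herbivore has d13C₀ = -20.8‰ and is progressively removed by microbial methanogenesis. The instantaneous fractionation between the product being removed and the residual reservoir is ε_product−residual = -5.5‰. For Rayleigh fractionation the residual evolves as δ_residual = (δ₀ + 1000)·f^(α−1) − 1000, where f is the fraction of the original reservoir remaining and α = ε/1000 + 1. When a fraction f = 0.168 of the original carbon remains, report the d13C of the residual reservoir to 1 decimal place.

-11.1‰

Rayleigh residual: δ_res = (δ₀ + 1000)·f^(α−1) − 1000
α = ε/1000 + 1 = 0.99450, so α − 1 = -0.00550
f^(α−1) = 0.168^(-0.00550) = 1.009859
δ_res = (-20.8 + 1000) × 1.009859 − 1000 = 988.854 − 1000 = -11.15‰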